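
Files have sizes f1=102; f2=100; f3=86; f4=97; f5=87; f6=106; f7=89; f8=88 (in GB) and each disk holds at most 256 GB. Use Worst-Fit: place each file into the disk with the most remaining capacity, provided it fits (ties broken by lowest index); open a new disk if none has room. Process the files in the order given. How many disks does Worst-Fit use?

4

f1 (102 GB) → disk 1 (remaining 154 GB)
f2 (100 GB) → disk 1 (remaining 54 GB)
f3 (86 GB) → disk 2 (remaining 170 GB)
f4 (97 GB) → disk 2 (remaining 73 GB)
f5 (87 GB) → disk 3 (remaining 169 GB)
f6 (106 GB) → disk 3 (remaining 63 GB)
f7 (89 GB) → disk 4 (remaining 167 GB)
f8 (88 GB) → disk 4 (remaining 79 GB)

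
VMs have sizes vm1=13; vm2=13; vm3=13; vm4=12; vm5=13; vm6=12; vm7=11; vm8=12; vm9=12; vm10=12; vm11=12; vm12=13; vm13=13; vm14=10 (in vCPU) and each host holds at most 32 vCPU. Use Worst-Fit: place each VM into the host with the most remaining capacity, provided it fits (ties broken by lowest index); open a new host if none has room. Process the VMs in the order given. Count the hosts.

7

host 1: place vm1 (13 vCPU), 19 vCPU left
host 1: place vm2 (13 vCPU), 6 vCPU left
host 2: place vm3 (13 vCPU), 19 vCPU left
host 2: place vm4 (12 vCPU), 7 vCPU left
host 3: place vm5 (13 vCPU), 19 vCPU left
host 3: place vm6 (12 vCPU), 7 vCPU left
host 4: place vm7 (11 vCPU), 21 vCPU left
host 4: place vm8 (12 vCPU), 9 vCPU left
host 5: place vm9 (12 vCPU), 20 vCPU left
host 5: place vm10 (12 vCPU), 8 vCPU left
host 6: place vm11 (12 vCPU), 20 vCPU left
host 6: place vm12 (13 vCPU), 7 vCPU left
host 7: place vm13 (13 vCPU), 19 vCPU left
host 7: place vm14 (10 vCPU), 9 vCPU left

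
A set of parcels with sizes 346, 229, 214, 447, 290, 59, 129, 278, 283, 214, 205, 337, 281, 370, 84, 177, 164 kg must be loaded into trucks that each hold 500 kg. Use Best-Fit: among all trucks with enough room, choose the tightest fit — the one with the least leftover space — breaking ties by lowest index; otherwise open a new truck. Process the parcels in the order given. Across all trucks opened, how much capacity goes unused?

893

Put 346 kg in truck 1; 154 kg remain.
Put 229 kg in truck 2; 271 kg remain.
Put 214 kg in truck 2; 57 kg remain.
Put 447 kg in truck 3; 53 kg remain.
Put 290 kg in truck 4; 210 kg remain.
Put 59 kg in truck 1; 95 kg remain.
Put 129 kg in truck 4; 81 kg remain.
Put 278 kg in truck 5; 222 kg remain.
Put 283 kg in truck 6; 217 kg remain.
Put 214 kg in truck 6; 3 kg remain.
Put 205 kg in truck 5; 17 kg remain.
Put 337 kg in truck 7; 163 kg remain.
Put 281 kg in truck 8; 219 kg remain.
Put 370 kg in truck 9; 130 kg remain.
Put 84 kg in truck 1; 11 kg remain.
Put 177 kg in truck 8; 42 kg remain.
Put 164 kg in truck 10; 336 kg remain.
10 trucks × 500 kg = 5000 kg; used 4107 kg; unused 893 kg.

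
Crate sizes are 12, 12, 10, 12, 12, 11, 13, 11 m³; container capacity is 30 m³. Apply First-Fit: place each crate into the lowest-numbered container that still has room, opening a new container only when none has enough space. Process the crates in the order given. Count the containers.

12 m³ → container 1 (remaining 18 m³)
12 m³ → container 1 (remaining 6 m³)
10 m³ → container 2 (remaining 20 m³)
12 m³ → container 2 (remaining 8 m³)
12 m³ → container 3 (remaining 18 m³)
11 m³ → container 3 (remaining 7 m³)
13 m³ → container 4 (remaining 17 m³)
11 m³ → container 4 (remaining 6 m³)
Final containers: [12,12] [10,12] [12,11] [13,11].

4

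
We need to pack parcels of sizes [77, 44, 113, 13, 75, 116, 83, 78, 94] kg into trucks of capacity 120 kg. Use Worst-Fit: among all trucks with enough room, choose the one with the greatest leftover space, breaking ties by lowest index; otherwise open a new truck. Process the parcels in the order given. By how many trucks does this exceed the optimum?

1

Worst-Fit: [77] [44,13] [113] [75] [116] [83] [78] [94] → 8 trucks.
7 parcels exceed 60 kg (half the capacity), and no two of those can share a truck, so at least 7 trucks are needed.
An optimal packing achieves that bound: [116] [113] [94,13] [83] [78] [77] [75,44] → 7 trucks.
Excess: 8 − 7 = 1.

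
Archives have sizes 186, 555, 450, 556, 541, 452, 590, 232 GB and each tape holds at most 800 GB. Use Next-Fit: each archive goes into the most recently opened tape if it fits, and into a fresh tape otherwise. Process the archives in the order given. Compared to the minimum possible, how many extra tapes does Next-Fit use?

Next-Fit: [186,555] [450] [556] [541] [452] [590] [232] → 7 tapes.
6 archives exceed 400 GB (half the capacity), and no two of those can share a tape, so at least 6 tapes are needed.
An optimal packing achieves that bound: [590,186] [556,232] [555] [541] [452] [450] → 6 tapes.
Excess: 7 − 6 = 1.

1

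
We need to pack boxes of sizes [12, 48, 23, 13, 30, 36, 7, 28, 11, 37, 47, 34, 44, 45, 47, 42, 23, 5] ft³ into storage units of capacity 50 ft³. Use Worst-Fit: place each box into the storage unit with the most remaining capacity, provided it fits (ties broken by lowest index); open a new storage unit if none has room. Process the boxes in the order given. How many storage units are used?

12 ft³ → storage unit 1 (remaining 38 ft³)
48 ft³ → storage unit 2 (remaining 2 ft³)
23 ft³ → storage unit 1 (remaining 15 ft³)
13 ft³ → storage unit 1 (remaining 2 ft³)
30 ft³ → storage unit 3 (remaining 20 ft³)
36 ft³ → storage unit 4 (remaining 14 ft³)
7 ft³ → storage unit 3 (remaining 13 ft³)
28 ft³ → storage unit 5 (remaining 22 ft³)
11 ft³ → storage unit 5 (remaining 11 ft³)
37 ft³ → storage unit 6 (remaining 13 ft³)
47 ft³ → storage unit 7 (remaining 3 ft³)
34 ft³ → storage unit 8 (remaining 16 ft³)
44 ft³ → storage unit 9 (remaining 6 ft³)
45 ft³ → storage unit 10 (remaining 5 ft³)
47 ft³ → storage unit 11 (remaining 3 ft³)
42 ft³ → storage unit 12 (remaining 8 ft³)
23 ft³ → storage unit 13 (remaining 27 ft³)
5 ft³ → storage unit 13 (remaining 22 ft³)
Final storage units: [12,23,13] [48] [30,7] [36] [28,11] [37] [47] [34] [44] [45] [47] [42] [23,5].

13 storage units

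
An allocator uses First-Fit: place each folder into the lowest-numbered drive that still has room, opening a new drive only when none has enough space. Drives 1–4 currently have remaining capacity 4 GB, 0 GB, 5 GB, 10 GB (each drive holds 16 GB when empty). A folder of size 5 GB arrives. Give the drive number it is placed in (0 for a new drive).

3

Drives with room: drive 3 (5 GB), drive 4 (10 GB).
The first with room is drive 3.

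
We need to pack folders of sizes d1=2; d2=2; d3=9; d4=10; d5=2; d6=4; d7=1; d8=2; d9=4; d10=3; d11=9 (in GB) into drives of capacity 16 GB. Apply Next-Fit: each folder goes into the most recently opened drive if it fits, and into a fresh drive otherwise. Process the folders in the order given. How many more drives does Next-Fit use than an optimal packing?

Next-Fit: [2,2,9] [10,2,4] [1,2,4,3] [9] → 4 drives.
Total size 48 GB; any packing needs at least ⌈48/16⌉ = 3 drives.
An optimal packing achieves that bound: [10,4,2] [9,4,3] [9,2,2,2,1] → 3 drives.
Excess: 4 − 3 = 1.

1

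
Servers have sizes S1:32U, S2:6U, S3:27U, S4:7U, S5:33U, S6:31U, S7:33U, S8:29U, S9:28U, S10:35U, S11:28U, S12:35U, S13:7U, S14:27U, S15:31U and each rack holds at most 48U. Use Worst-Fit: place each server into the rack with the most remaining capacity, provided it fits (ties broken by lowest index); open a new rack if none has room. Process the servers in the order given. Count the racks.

Put S1 (32U) in rack 1; 16U remain.
Put S2 (6U) in rack 1; 10U remain.
Put S3 (27U) in rack 2; 21U remain.
Put S4 (7U) in rack 2; 14U remain.
Put S5 (33U) in rack 3; 15U remain.
Put S6 (31U) in rack 4; 17U remain.
Put S7 (33U) in rack 5; 15U remain.
Put S8 (29U) in rack 6; 19U remain.
Put S9 (28U) in rack 7; 20U remain.
Put S10 (35U) in rack 8; 13U remain.
Put S11 (28U) in rack 9; 20U remain.
Put S12 (35U) in rack 10; 13U remain.
Put S13 (7U) in rack 7; 13U remain.
Put S14 (27U) in rack 11; 21U remain.
Put S15 (31U) in rack 12; 17U remain.
Final racks: [32,6] [27,7] [33] [31] [33] [29] [28,7] [35] [28] [35] [27] [31].

12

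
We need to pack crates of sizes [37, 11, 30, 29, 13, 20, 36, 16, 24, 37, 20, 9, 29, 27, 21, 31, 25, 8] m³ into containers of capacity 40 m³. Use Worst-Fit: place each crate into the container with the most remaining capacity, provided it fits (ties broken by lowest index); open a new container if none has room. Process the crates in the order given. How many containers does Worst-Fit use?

13

Put 37 m³ in container 1; 3 m³ remain.
Put 11 m³ in container 2; 29 m³ remain.
Put 30 m³ in container 3; 10 m³ remain.
Put 29 m³ in container 2; 0 m³ remain.
Put 13 m³ in container 4; 27 m³ remain.
Put 20 m³ in container 4; 7 m³ remain.
Put 36 m³ in container 5; 4 m³ remain.
Put 16 m³ in container 6; 24 m³ remain.
Put 24 m³ in container 6; 0 m³ remain.
Put 37 m³ in container 7; 3 m³ remain.
Put 20 m³ in container 8; 20 m³ remain.
Put 9 m³ in container 8; 11 m³ remain.
Put 29 m³ in container 9; 11 m³ remain.
Put 27 m³ in container 10; 13 m³ remain.
Put 21 m³ in container 11; 19 m³ remain.
Put 31 m³ in container 12; 9 m³ remain.
Put 25 m³ in container 13; 15 m³ remain.
Put 8 m³ in container 11; 11 m³ remain.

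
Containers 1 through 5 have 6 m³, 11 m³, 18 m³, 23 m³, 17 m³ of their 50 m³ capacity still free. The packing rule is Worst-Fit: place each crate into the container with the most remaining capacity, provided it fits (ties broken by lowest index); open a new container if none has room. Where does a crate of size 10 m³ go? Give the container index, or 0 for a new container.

4

Containers with room: container 2 (11 m³), container 3 (18 m³), container 4 (23 m³), container 5 (17 m³).
Most room is container 4 with 23 m³ free.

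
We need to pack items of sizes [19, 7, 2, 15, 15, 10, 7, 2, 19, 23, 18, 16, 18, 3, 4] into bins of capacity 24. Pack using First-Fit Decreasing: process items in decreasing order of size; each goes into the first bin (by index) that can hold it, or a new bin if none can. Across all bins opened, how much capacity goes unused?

Sorted descending: 23, 19, 19, 18, 18, 16, 15, 15, 10, 7, 7, 4, 3, 2, 2.
bin 1: place 23, 1 left
bin 2: place 19, 5 left
bin 3: place 19, 5 left
bin 4: place 18, 6 left
bin 5: place 18, 6 left
bin 6: place 16, 8 left
bin 7: place 15, 9 left
bin 8: place 15, 9 left
bin 9: place 10, 14 left
bin 6: place 7, 1 left
bin 7: place 7, 2 left
bin 2: place 4, 1 left
bin 3: place 3, 2 left
bin 3: place 2, 0 left
bin 4: place 2, 4 left
9 bins × 24 = 216; used 178; unused 38.

38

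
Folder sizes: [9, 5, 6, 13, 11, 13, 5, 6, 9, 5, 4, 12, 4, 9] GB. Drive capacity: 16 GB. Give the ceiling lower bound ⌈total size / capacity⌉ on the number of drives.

Total size = 9 + 5 + 6 + 13 + 11 + 13 + 5 + 6 + 9 + 5 + 4 + 12 + 4 + 9 = 111 GB.
⌈111 / 16⌉ = 7.

7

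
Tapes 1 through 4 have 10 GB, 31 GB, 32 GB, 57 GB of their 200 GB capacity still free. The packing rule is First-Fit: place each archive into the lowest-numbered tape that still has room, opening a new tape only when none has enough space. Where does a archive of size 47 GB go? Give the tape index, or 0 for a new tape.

Tapes with room: tape 4 (57 GB).
The first with room is tape 4.

4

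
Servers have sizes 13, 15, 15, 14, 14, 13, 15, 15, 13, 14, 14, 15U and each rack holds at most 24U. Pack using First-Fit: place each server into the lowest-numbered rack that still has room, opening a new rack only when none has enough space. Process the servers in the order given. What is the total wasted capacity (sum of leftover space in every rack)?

13U → rack 1 (remaining 11U)
15U → rack 2 (remaining 9U)
15U → rack 3 (remaining 9U)
14U → rack 4 (remaining 10U)
14U → rack 5 (remaining 10U)
13U → rack 6 (remaining 11U)
15U → rack 7 (remaining 9U)
15U → rack 8 (remaining 9U)
13U → rack 9 (remaining 11U)
14U → rack 10 (remaining 10U)
14U → rack 11 (remaining 10U)
15U → rack 12 (remaining 9U)
12 racks × 24U = 288U; used 170U; unused 118U.

118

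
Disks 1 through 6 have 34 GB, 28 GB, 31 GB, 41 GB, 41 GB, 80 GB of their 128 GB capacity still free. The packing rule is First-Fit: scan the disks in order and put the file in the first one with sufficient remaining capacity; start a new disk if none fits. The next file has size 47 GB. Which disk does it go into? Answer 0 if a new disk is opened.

Disks with room: disk 6 (80 GB).
The first with room is disk 6.

6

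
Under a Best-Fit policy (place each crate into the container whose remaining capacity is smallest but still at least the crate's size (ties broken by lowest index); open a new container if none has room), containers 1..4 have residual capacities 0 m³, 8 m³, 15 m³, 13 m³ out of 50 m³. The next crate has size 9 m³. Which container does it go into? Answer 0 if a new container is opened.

Containers with room: container 3 (15 m³), container 4 (13 m³).
Tightest fit is container 4 with 13 m³ free.

4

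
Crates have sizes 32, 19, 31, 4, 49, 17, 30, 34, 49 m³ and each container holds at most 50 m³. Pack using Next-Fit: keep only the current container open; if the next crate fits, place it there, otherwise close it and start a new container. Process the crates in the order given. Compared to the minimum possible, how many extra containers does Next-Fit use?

1

Next-Fit: [32] [19,31] [4] [49] [17,30] [34] [49] → 7 containers.
Total size 265 m³; any packing needs at least ⌈265/50⌉ = 6 containers.
An optimal packing achieves that bound: [49] [49] [34,4] [32,17] [31,19] [30] → 6 containers.
Excess: 7 − 6 = 1.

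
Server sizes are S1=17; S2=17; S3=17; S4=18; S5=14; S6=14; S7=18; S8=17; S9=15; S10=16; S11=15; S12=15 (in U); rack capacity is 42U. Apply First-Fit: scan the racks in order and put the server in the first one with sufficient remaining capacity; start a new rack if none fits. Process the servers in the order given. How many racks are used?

rack 1: place S1 (17U), 25U left
rack 1: place S2 (17U), 8U left
rack 2: place S3 (17U), 25U left
rack 2: place S4 (18U), 7U left
rack 3: place S5 (14U), 28U left
rack 3: place S6 (14U), 14U left
rack 4: place S7 (18U), 24U left
rack 4: place S8 (17U), 7U left
rack 5: place S9 (15U), 27U left
rack 5: place S10 (16U), 11U left
rack 6: place S11 (15U), 27U left
rack 6: place S12 (15U), 12U left

6 racks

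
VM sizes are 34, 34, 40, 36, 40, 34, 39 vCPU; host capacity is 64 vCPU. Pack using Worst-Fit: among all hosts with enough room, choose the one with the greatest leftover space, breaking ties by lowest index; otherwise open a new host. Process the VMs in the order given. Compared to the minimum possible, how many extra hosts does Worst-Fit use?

0

Worst-Fit: [34] [34] [40] [36] [40] [34] [39] → 7 hosts.
7 VMs exceed 32 vCPU (half the capacity), and no two of those can share a host, so at least 7 hosts are needed.
So 7 is already optimal.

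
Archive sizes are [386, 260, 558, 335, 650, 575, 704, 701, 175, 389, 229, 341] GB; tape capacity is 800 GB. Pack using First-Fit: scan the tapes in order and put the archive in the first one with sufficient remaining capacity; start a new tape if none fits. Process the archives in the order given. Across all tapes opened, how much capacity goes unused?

1097

Put 386 GB in tape 1; 414 GB remain.
Put 260 GB in tape 1; 154 GB remain.
Put 558 GB in tape 2; 242 GB remain.
Put 335 GB in tape 3; 465 GB remain.
Put 650 GB in tape 4; 150 GB remain.
Put 575 GB in tape 5; 225 GB remain.
Put 704 GB in tape 6; 96 GB remain.
Put 701 GB in tape 7; 99 GB remain.
Put 175 GB in tape 2; 67 GB remain.
Put 389 GB in tape 3; 76 GB remain.
Put 229 GB in tape 8; 571 GB remain.
Put 341 GB in tape 8; 230 GB remain.
8 tapes × 800 GB = 6400 GB; used 5303 GB; unused 1097 GB.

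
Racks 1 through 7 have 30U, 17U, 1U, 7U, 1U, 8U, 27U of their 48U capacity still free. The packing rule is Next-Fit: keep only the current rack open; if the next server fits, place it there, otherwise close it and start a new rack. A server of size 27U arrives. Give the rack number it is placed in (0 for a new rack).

Next-Fit only looks at rack 7, which has 27U free.
27U fits there.

7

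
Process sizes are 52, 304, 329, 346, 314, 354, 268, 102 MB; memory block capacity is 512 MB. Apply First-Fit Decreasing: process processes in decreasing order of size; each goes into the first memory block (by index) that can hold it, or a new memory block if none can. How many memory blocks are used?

6

Sorted descending: 354, 346, 329, 314, 304, 268, 102, 52.
354 MB → memory block 1 (remaining 158 MB)
346 MB → memory block 2 (remaining 166 MB)
329 MB → memory block 3 (remaining 183 MB)
314 MB → memory block 4 (remaining 198 MB)
304 MB → memory block 5 (remaining 208 MB)
268 MB → memory block 6 (remaining 244 MB)
102 MB → memory block 1 (remaining 56 MB)
52 MB → memory block 1 (remaining 4 MB)
Final memory blocks: [354,102,52] [346] [329] [314] [304] [268].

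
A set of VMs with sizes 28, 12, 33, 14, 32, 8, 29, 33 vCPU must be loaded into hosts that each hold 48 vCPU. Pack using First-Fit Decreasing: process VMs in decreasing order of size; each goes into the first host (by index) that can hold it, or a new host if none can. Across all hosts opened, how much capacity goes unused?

Sorted descending: 33, 33, 32, 29, 28, 14, 12, 8.
Put 33 vCPU in host 1; 15 vCPU remain.
Put 33 vCPU in host 2; 15 vCPU remain.
Put 32 vCPU in host 3; 16 vCPU remain.
Put 29 vCPU in host 4; 19 vCPU remain.
Put 28 vCPU in host 5; 20 vCPU remain.
Put 14 vCPU in host 1; 1 vCPU remain.
Put 12 vCPU in host 2; 3 vCPU remain.
Put 8 vCPU in host 3; 8 vCPU remain.
5 hosts × 48 vCPU = 240 vCPU; used 189 vCPU; unused 51 vCPU.

51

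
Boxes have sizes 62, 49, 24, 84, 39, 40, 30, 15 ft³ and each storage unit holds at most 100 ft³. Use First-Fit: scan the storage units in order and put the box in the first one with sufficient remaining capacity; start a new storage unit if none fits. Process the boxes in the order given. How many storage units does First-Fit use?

4

storage unit 1: place 62 ft³, 38 ft³ left
storage unit 2: place 49 ft³, 51 ft³ left
storage unit 1: place 24 ft³, 14 ft³ left
storage unit 3: place 84 ft³, 16 ft³ left
storage unit 2: place 39 ft³, 12 ft³ left
storage unit 4: place 40 ft³, 60 ft³ left
storage unit 4: place 30 ft³, 30 ft³ left
storage unit 3: place 15 ft³, 1 ft³ left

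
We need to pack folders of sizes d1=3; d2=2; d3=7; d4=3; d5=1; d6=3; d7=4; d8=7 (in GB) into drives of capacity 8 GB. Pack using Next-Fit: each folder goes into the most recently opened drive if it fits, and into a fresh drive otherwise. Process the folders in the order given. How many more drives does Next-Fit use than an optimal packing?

1

Next-Fit: [3,2] [7] [3,1,3] [4] [7] → 5 drives.
Total size 30 GB; any packing needs at least ⌈30/8⌉ = 4 drives.
An optimal packing achieves that bound: [7,1] [7] [4,3] [3,3,2] → 4 drives.
Excess: 5 − 4 = 1.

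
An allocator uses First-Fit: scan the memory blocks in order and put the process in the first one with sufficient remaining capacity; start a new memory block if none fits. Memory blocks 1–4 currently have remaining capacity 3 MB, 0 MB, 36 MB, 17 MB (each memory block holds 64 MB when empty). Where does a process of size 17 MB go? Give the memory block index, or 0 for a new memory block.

Memory blocks with room: memory block 3 (36 MB), memory block 4 (17 MB).
The first with room is memory block 3.

3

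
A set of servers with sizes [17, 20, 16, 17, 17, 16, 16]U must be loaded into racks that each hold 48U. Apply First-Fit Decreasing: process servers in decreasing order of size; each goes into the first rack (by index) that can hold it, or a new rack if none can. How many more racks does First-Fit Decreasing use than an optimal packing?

0

First-Fit Decreasing: [20,17] [17,17] [16,16,16] → 3 racks.
Total size 119U; any packing needs at least ⌈119/48⌉ = 3 racks.
So 3 is already optimal.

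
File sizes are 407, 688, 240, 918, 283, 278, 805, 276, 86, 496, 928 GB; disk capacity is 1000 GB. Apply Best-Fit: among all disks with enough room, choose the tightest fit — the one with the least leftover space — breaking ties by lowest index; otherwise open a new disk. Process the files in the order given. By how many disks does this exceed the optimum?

0

Best-Fit: [407,283,278] [688,240] [918] [805,86] [276,496] [928] → 6 disks.
Total size 5405 GB; any packing needs at least ⌈5405/1000⌉ = 6 disks.
So 6 is already optimal.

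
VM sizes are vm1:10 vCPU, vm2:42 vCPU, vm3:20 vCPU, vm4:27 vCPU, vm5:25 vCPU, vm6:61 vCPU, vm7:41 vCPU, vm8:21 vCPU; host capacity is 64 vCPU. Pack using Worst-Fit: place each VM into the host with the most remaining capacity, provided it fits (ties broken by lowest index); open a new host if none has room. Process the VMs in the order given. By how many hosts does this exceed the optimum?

Worst-Fit: [10,42] [20,27] [25,21] [61] [41] → 5 hosts.
Total size 247 vCPU; any packing needs at least ⌈247/64⌉ = 4 hosts.
An optimal packing achieves that bound: [61] [42,21] [41,20] [27,25,10] → 4 hosts.
Excess: 5 − 4 = 1.

1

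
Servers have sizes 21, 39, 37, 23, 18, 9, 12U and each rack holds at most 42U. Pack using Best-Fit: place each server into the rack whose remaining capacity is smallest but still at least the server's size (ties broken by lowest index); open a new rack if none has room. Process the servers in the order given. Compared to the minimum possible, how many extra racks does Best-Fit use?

Best-Fit: [21,9,12] [39] [37] [23,18] → 4 racks.
Total size 159U; any packing needs at least ⌈159/42⌉ = 4 racks.
So 4 is already optimal.

0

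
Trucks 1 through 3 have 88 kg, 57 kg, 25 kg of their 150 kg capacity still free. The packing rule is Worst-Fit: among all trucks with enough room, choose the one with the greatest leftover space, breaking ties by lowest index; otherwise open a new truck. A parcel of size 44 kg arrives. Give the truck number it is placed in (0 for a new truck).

Trucks with room: truck 1 (88 kg), truck 2 (57 kg).
Most room is truck 1 with 88 kg free.

1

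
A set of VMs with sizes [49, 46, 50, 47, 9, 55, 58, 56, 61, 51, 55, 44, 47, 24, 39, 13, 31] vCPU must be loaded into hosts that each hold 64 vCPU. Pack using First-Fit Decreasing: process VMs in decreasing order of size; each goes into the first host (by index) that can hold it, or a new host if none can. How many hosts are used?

Sorted descending: 61, 58, 56, 55, 55, 51, 50, 49, 47, 47, 46, 44, 39, 31, 24, 13, 9.
61 vCPU → host 1 (remaining 3 vCPU)
58 vCPU → host 2 (remaining 6 vCPU)
56 vCPU → host 3 (remaining 8 vCPU)
55 vCPU → host 4 (remaining 9 vCPU)
55 vCPU → host 5 (remaining 9 vCPU)
51 vCPU → host 6 (remaining 13 vCPU)
50 vCPU → host 7 (remaining 14 vCPU)
49 vCPU → host 8 (remaining 15 vCPU)
47 vCPU → host 9 (remaining 17 vCPU)
47 vCPU → host 10 (remaining 17 vCPU)
46 vCPU → host 11 (remaining 18 vCPU)
44 vCPU → host 12 (remaining 20 vCPU)
39 vCPU → host 13 (remaining 25 vCPU)
31 vCPU → host 14 (remaining 33 vCPU)
24 vCPU → host 13 (remaining 1 vCPU)
13 vCPU → host 6 (remaining 0 vCPU)
9 vCPU → host 4 (remaining 0 vCPU)

14 hosts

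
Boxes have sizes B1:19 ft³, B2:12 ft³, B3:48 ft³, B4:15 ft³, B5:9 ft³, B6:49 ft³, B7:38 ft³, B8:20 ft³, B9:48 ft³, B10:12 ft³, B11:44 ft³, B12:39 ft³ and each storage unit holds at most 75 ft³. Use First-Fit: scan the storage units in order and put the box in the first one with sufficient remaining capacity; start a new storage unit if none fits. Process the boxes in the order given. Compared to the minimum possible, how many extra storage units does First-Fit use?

First-Fit: [19,12,15,9,20] [48,12] [49] [38] [48] [44] [39] → 7 storage units.
6 boxes exceed 37.5 ft³ (half the capacity), and no two of those can share a storage unit, so at least 6 storage units are needed.
An optimal packing achieves that bound: [49,20] [48,19] [48,15,12] [44,12,9] [39] [38] → 6 storage units.
Excess: 7 − 6 = 1.

1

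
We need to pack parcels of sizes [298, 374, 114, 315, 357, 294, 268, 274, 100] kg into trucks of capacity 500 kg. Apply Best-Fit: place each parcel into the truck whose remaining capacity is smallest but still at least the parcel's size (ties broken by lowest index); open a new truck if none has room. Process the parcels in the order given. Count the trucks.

7 trucks

298 kg → truck 1 (remaining 202 kg)
374 kg → truck 2 (remaining 126 kg)
114 kg → truck 2 (remaining 12 kg)
315 kg → truck 3 (remaining 185 kg)
357 kg → truck 4 (remaining 143 kg)
294 kg → truck 5 (remaining 206 kg)
268 kg → truck 6 (remaining 232 kg)
274 kg → truck 7 (remaining 226 kg)
100 kg → truck 4 (remaining 43 kg)
Final trucks: [298] [374,114] [315] [357,100] [294] [268] [274].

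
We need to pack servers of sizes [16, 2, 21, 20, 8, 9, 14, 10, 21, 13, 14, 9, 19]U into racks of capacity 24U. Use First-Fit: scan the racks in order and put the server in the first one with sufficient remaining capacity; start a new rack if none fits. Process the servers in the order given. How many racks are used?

9

16U → rack 1 (remaining 8U)
2U → rack 1 (remaining 6U)
21U → rack 2 (remaining 3U)
20U → rack 3 (remaining 4U)
8U → rack 4 (remaining 16U)
9U → rack 4 (remaining 7U)
14U → rack 5 (remaining 10U)
10U → rack 5 (remaining 0U)
21U → rack 6 (remaining 3U)
13U → rack 7 (remaining 11U)
14U → rack 8 (remaining 10U)
9U → rack 7 (remaining 2U)
19U → rack 9 (remaining 5U)
Final racks: [16,2] [21] [20] [8,9] [14,10] [21] [13,9] [14] [19].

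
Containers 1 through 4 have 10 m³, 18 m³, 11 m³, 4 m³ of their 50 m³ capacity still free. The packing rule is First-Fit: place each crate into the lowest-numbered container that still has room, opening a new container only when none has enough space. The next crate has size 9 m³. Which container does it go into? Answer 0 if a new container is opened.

1

Containers with room: container 1 (10 m³), container 2 (18 m³), container 3 (11 m³).
The first with room is container 1.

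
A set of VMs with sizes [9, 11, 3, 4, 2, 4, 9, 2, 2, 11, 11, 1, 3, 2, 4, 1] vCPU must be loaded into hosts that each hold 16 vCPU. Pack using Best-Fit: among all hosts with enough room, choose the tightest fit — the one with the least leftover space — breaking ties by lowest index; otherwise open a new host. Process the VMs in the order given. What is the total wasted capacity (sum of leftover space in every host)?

1

Put 9 vCPU in host 1; 7 vCPU remain.
Put 11 vCPU in host 2; 5 vCPU remain.
Put 3 vCPU in host 2; 2 vCPU remain.
Put 4 vCPU in host 1; 3 vCPU remain.
Put 2 vCPU in host 2; 0 vCPU remain.
Put 4 vCPU in host 3; 12 vCPU remain.
Put 9 vCPU in host 3; 3 vCPU remain.
Put 2 vCPU in host 1; 1 vCPU remain.
Put 2 vCPU in host 3; 1 vCPU remain.
Put 11 vCPU in host 4; 5 vCPU remain.
Put 11 vCPU in host 5; 5 vCPU remain.
Put 1 vCPU in host 1; 0 vCPU remain.
Put 3 vCPU in host 4; 2 vCPU remain.
Put 2 vCPU in host 4; 0 vCPU remain.
Put 4 vCPU in host 5; 1 vCPU remain.
Put 1 vCPU in host 3; 0 vCPU remain.
5 hosts × 16 vCPU = 80 vCPU; used 79 vCPU; unused 1 vCPU.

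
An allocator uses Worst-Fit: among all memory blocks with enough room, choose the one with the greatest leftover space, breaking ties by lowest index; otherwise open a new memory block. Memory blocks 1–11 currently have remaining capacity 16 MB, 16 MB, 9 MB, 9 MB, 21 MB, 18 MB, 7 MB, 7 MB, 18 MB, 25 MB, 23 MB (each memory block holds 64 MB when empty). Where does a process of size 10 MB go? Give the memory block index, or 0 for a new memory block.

10

Memory blocks with room: memory block 1 (16 MB), memory block 2 (16 MB), memory block 5 (21 MB), memory block 6 (18 MB), memory block 9 (18 MB), memory block 10 (25 MB), memory block 11 (23 MB).
Most room is memory block 10 with 25 MB free.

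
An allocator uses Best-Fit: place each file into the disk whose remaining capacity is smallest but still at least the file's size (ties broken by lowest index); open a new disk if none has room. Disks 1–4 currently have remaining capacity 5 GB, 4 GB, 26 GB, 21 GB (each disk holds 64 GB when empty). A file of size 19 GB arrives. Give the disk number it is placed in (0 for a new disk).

Disks with room: disk 3 (26 GB), disk 4 (21 GB).
Tightest fit is disk 4 with 21 GB free.

4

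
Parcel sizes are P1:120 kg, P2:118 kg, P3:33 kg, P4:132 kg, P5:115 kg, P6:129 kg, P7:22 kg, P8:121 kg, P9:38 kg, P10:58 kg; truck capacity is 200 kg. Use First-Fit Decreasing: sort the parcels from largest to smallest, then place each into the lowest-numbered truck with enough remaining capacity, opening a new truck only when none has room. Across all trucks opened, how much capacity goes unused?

314

Sorted descending: 132, 129, 121, 120, 118, 115, 58, 38, 33, 22.
truck 1: place 132 kg, 68 kg left
truck 2: place 129 kg, 71 kg left
truck 3: place 121 kg, 79 kg left
truck 4: place 120 kg, 80 kg left
truck 5: place 118 kg, 82 kg left
truck 6: place 115 kg, 85 kg left
truck 1: place 58 kg, 10 kg left
truck 2: place 38 kg, 33 kg left
truck 2: place 33 kg, 0 kg left
truck 3: place 22 kg, 57 kg left
6 trucks × 200 kg = 1200 kg; used 886 kg; unused 314 kg.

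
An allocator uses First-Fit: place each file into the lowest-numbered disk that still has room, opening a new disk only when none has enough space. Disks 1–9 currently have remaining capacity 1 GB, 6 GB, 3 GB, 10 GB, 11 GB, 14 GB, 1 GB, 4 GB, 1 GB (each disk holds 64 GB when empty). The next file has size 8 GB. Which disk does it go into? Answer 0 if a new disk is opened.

4

Disks with room: disk 4 (10 GB), disk 5 (11 GB), disk 6 (14 GB).
The first with room is disk 4.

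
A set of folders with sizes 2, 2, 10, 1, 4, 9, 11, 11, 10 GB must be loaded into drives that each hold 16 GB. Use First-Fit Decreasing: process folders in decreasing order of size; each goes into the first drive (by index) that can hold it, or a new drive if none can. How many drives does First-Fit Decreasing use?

5

Sorted descending: 11, 11, 10, 10, 9, 4, 2, 2, 1.
11 GB → drive 1 (remaining 5 GB)
11 GB → drive 2 (remaining 5 GB)
10 GB → drive 3 (remaining 6 GB)
10 GB → drive 4 (remaining 6 GB)
9 GB → drive 5 (remaining 7 GB)
4 GB → drive 1 (remaining 1 GB)
2 GB → drive 2 (remaining 3 GB)
2 GB → drive 2 (remaining 1 GB)
1 GB → drive 1 (remaining 0 GB)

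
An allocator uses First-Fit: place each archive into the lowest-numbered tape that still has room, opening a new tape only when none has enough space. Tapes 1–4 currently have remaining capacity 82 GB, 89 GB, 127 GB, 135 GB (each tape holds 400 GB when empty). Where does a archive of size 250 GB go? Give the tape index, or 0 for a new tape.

0

No tape has ≥ 250 GB free, so a new tape is opened.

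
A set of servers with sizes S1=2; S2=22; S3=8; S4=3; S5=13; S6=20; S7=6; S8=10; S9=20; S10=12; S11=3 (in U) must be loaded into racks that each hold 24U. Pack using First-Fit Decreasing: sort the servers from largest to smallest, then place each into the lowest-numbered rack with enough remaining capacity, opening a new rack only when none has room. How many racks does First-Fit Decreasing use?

6 racks

Sorted descending: 22, 20, 20, 13, 12, 10, 8, 6, 3, 3, 2.
22U → rack 1 (remaining 2U)
20U → rack 2 (remaining 4U)
20U → rack 3 (remaining 4U)
13U → rack 4 (remaining 11U)
12U → rack 5 (remaining 12U)
10U → rack 4 (remaining 1U)
8U → rack 5 (remaining 4U)
6U → rack 6 (remaining 18U)
3U → rack 2 (remaining 1U)
3U → rack 3 (remaining 1U)
2U → rack 1 (remaining 0U)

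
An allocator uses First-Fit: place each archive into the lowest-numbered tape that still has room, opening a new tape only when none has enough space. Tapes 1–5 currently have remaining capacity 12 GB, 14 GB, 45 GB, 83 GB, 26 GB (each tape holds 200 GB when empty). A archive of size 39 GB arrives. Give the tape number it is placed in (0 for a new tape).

3

Tapes with room: tape 3 (45 GB), tape 4 (83 GB).
The first with room is tape 3.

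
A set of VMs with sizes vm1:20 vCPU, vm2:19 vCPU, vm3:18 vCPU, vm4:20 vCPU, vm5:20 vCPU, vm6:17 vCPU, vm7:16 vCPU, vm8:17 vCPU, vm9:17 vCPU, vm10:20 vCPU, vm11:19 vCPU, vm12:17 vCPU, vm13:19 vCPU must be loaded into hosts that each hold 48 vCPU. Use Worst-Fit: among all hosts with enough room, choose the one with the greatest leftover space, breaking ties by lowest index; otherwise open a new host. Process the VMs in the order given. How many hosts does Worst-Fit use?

host 1: place vm1 (20 vCPU), 28 vCPU left
host 1: place vm2 (19 vCPU), 9 vCPU left
host 2: place vm3 (18 vCPU), 30 vCPU left
host 2: place vm4 (20 vCPU), 10 vCPU left
host 3: place vm5 (20 vCPU), 28 vCPU left
host 3: place vm6 (17 vCPU), 11 vCPU left
host 4: place vm7 (16 vCPU), 32 vCPU left
host 4: place vm8 (17 vCPU), 15 vCPU left
host 5: place vm9 (17 vCPU), 31 vCPU left
host 5: place vm10 (20 vCPU), 11 vCPU left
host 6: place vm11 (19 vCPU), 29 vCPU left
host 6: place vm12 (17 vCPU), 12 vCPU left
host 7: place vm13 (19 vCPU), 29 vCPU left

7 hosts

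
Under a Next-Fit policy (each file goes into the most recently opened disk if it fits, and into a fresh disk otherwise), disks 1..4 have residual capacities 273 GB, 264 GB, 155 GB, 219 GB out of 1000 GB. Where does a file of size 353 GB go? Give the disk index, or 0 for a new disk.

0

Next-Fit only looks at disk 4, which has 219 GB free.
353 GB does not fit, so a new disk is opened.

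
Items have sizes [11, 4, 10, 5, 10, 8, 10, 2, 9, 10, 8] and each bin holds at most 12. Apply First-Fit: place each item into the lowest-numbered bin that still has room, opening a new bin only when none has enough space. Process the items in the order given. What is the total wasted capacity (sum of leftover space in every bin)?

21

Put 11 in bin 1; 1 remain.
Put 4 in bin 2; 8 remain.
Put 10 in bin 3; 2 remain.
Put 5 in bin 2; 3 remain.
Put 10 in bin 4; 2 remain.
Put 8 in bin 5; 4 remain.
Put 10 in bin 6; 2 remain.
Put 2 in bin 2; 1 remain.
Put 9 in bin 7; 3 remain.
Put 10 in bin 8; 2 remain.
Put 8 in bin 9; 4 remain.
9 bins × 12 = 108; used 87; unused 21.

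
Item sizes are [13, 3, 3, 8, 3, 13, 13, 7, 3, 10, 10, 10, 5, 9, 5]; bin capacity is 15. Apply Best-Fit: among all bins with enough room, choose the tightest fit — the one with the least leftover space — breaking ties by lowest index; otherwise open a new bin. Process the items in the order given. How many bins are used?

9 bins

13 → bin 1 (remaining 2)
3 → bin 2 (remaining 12)
3 → bin 2 (remaining 9)
8 → bin 2 (remaining 1)
3 → bin 3 (remaining 12)
13 → bin 4 (remaining 2)
13 → bin 5 (remaining 2)
7 → bin 3 (remaining 5)
3 → bin 3 (remaining 2)
10 → bin 6 (remaining 5)
10 → bin 7 (remaining 5)
10 → bin 8 (remaining 5)
5 → bin 6 (remaining 0)
9 → bin 9 (remaining 6)
5 → bin 7 (remaining 0)
Final bins: [13] [3,3,8] [3,7,3] [13] [13] [10,5] [10,5] [10] [9].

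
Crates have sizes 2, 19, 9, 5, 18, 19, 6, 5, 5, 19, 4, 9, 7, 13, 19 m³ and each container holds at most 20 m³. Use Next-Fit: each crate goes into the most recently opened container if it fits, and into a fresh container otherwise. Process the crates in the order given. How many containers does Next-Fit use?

container 1: place 2 m³, 18 m³ left
container 2: place 19 m³, 1 m³ left
container 3: place 9 m³, 11 m³ left
container 3: place 5 m³, 6 m³ left
container 4: place 18 m³, 2 m³ left
container 5: place 19 m³, 1 m³ left
container 6: place 6 m³, 14 m³ left
container 6: place 5 m³, 9 m³ left
container 6: place 5 m³, 4 m³ left
container 7: place 19 m³, 1 m³ left
container 8: place 4 m³, 16 m³ left
container 8: place 9 m³, 7 m³ left
container 8: place 7 m³, 0 m³ left
container 9: place 13 m³, 7 m³ left
container 10: place 19 m³, 1 m³ left

10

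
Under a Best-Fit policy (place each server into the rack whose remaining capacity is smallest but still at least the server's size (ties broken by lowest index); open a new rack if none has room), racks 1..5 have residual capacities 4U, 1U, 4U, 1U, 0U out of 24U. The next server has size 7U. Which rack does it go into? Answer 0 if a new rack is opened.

0

No rack has ≥ 7U free, so a new rack is opened.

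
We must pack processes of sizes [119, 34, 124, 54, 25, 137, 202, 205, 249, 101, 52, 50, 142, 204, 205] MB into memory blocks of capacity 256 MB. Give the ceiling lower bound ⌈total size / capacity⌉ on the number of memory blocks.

8

Total size = 119 + 34 + 124 + 54 + 25 + 137 + 202 + 205 + 249 + 101 + 52 + 50 + 142 + 204 + 205 = 1903 MB.
⌈1903 / 256⌉ = 8.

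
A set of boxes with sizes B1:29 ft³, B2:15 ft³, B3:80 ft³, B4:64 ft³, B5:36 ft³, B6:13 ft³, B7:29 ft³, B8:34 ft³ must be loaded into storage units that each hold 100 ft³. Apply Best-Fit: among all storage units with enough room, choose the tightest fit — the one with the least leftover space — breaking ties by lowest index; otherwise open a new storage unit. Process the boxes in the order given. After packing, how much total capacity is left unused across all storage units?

100

storage unit 1: place B1 (29 ft³), 71 ft³ left
storage unit 1: place B2 (15 ft³), 56 ft³ left
storage unit 2: place B3 (80 ft³), 20 ft³ left
storage unit 3: place B4 (64 ft³), 36 ft³ left
storage unit 3: place B5 (36 ft³), 0 ft³ left
storage unit 2: place B6 (13 ft³), 7 ft³ left
storage unit 1: place B7 (29 ft³), 27 ft³ left
storage unit 4: place B8 (34 ft³), 66 ft³ left
4 storage units × 100 ft³ = 400 ft³; used 300 ft³; unused 100 ft³.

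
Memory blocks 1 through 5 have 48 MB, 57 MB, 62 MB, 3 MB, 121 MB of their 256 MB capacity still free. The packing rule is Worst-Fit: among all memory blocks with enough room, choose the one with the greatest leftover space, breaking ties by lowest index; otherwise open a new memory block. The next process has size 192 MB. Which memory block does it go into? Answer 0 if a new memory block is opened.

No memory block has ≥ 192 MB free, so a new memory block is opened.

0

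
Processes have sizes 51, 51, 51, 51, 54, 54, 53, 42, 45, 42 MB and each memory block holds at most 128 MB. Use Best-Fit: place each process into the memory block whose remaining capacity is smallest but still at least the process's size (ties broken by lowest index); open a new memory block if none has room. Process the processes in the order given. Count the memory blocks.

5

Put 51 MB in memory block 1; 77 MB remain.
Put 51 MB in memory block 1; 26 MB remain.
Put 51 MB in memory block 2; 77 MB remain.
Put 51 MB in memory block 2; 26 MB remain.
Put 54 MB in memory block 3; 74 MB remain.
Put 54 MB in memory block 3; 20 MB remain.
Put 53 MB in memory block 4; 75 MB remain.
Put 42 MB in memory block 4; 33 MB remain.
Put 45 MB in memory block 5; 83 MB remain.
Put 42 MB in memory block 5; 41 MB remain.
Final memory blocks: [51,51] [51,51] [54,54] [53,42] [45,42].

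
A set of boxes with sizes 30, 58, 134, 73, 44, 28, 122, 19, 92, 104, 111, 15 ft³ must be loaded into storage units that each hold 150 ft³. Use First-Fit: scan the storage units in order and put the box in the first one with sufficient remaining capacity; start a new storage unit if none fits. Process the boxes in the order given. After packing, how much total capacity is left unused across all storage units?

Put 30 ft³ in storage unit 1; 120 ft³ remain.
Put 58 ft³ in storage unit 1; 62 ft³ remain.
Put 134 ft³ in storage unit 2; 16 ft³ remain.
Put 73 ft³ in storage unit 3; 77 ft³ remain.
Put 44 ft³ in storage unit 1; 18 ft³ remain.
Put 28 ft³ in storage unit 3; 49 ft³ remain.
Put 122 ft³ in storage unit 4; 28 ft³ remain.
Put 19 ft³ in storage unit 3; 30 ft³ remain.
Put 92 ft³ in storage unit 5; 58 ft³ remain.
Put 104 ft³ in storage unit 6; 46 ft³ remain.
Put 111 ft³ in storage unit 7; 39 ft³ remain.
Put 15 ft³ in storage unit 1; 3 ft³ remain.
7 storage units × 150 ft³ = 1050 ft³; used 830 ft³; unused 220 ft³.

220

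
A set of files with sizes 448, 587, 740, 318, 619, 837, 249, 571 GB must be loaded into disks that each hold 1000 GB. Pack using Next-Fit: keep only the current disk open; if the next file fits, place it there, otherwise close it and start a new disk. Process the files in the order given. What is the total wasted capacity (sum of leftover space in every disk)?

1631

disk 1: place 448 GB, 552 GB left
disk 2: place 587 GB, 413 GB left
disk 3: place 740 GB, 260 GB left
disk 4: place 318 GB, 682 GB left
disk 4: place 619 GB, 63 GB left
disk 5: place 837 GB, 163 GB left
disk 6: place 249 GB, 751 GB left
disk 6: place 571 GB, 180 GB left
6 disks × 1000 GB = 6000 GB; used 4369 GB; unused 1631 GB.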